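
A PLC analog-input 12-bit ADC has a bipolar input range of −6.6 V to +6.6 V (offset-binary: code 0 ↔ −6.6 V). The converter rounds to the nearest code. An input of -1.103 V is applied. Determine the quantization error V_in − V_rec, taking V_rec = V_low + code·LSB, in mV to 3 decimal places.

Step size: 13.2 V ÷ 2^12 = 3.223 mV.
(-1.103 − (−6.6))/0.00322266 = 1705.7358; round gives code 1706.
Reconstructed: -1.1021484 V.
Error = -1.103 − (−1.1021484) = -0.000851562 V = -0.852 mV.

-0.852 mV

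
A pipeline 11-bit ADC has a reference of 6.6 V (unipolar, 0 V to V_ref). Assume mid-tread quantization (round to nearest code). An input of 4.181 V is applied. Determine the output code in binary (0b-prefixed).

With 2048 levels over 6.6 V, one step is 3.223 mV.
(V_in − V_low)/LSB = (4.181 − 0) / 0.00322266 = 1297.377.
Round → code 1297.
In binary (0b-prefixed): 0b10100010001.

code 0b10100010001 (decimal 1297)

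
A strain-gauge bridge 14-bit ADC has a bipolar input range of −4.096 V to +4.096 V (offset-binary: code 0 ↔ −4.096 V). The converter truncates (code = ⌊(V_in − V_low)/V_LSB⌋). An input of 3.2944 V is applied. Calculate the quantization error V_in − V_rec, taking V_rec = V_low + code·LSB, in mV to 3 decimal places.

LSB = 8.192/2^14 = 0.500 mV.
(V_in − V_low)/LSB = (3.2944 − (−4.096))/0.0005 = 14780.8000 → code 14780 (floor).
V_rec = (−4.096) + 14780·0.0005 = 3.294 V.
Error = 3.2944 − 3.294 = 0.0004 V = 0.400 mV.

0.400 mV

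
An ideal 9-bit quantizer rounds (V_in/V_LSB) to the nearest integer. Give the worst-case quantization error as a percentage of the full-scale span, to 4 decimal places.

Rounding → worst-case error = ½ LSB = V_FS/2^10, so 100/1024 = 0.0976562 % of full scale.

0.0977 %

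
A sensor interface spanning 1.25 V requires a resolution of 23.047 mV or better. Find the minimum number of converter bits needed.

6 bits

Number of steps required ≥ 1.25 V / 23.047 mV = 54.24.
Need 2^N ≥ 54.24; 2^5 = 32, 2^6 = 64.
Minimum N = 6.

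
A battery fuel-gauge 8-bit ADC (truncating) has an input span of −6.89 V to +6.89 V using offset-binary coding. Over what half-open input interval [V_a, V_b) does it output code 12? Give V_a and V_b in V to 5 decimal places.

LSB = 13.78/2^8 = 53.828 mV.
V_a = V_low + 12·LSB = -6.24406 V; V_b = V_low + 13·LSB = -6.19023 V.

[-6.24406 V, -6.19023 V)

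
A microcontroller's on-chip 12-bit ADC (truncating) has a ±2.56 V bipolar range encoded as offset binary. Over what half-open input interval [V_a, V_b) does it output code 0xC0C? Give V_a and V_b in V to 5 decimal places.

[1.29500 V, 1.29625 V)

LSB = 5.12/2^12 = 1.250 mV.
Code 0xC0C = 3084 decimal.
V_a = V_low + 3084·LSB = 1.295 V; V_b = V_low + 3085·LSB = 1.29625 V.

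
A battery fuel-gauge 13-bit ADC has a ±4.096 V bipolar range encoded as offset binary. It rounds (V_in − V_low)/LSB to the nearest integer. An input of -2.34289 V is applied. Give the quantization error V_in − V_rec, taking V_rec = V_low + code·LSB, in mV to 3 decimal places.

0.110 mV

LSB = 8.192/2^13 = 1.000 mV.
Scaled input = 1753.1100 LSBs, so code = 1753.
Reconstructed: -2.343 V.
Error = -2.34289 − (−2.343) = 0.00011 V = 0.110 mV.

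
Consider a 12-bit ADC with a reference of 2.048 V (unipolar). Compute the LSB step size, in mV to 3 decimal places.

0.500 mV

Full-scale span = 2.048 V.
LSB = 2.048 / 2^12 = 2.048 / 4096 = 0.0005 V = 0.500 mV.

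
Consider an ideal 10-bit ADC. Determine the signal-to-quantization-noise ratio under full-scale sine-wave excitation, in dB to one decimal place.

SNR ≈ 6.02·N + 1.76 dB = 6.02·10 + 1.76 = 61.96 dB.

62.0 dB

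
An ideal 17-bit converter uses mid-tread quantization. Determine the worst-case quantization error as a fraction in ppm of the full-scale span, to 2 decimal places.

Rounding → worst-case error = ½ LSB = V_FS/2^18, so 1e+06/262144 = 3.8147 ppm of full scale.

3.81 ppm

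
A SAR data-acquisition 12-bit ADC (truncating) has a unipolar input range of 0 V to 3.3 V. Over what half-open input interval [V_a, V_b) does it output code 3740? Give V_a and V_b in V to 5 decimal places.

LSB = 3.3/2^12 = 0.806 mV.
V_a = V_low + 3740·LSB = 3.01318 V; V_b = V_low + 3741·LSB = 3.01399 V.

[3.01318 V, 3.01399 V)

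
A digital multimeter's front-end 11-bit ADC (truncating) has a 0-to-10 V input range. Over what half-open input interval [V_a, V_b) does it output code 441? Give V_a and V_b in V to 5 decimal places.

LSB = 10/2^11 = 4.883 mV.
V_a = V_low + 441·LSB = 2.15332 V; V_b = V_low + 442·LSB = 2.1582 V.

[2.15332 V, 2.15820 V)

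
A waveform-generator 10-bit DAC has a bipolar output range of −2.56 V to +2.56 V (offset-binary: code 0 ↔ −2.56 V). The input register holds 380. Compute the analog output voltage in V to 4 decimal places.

-0.6600 V

LSB = 5.12 V / 2^10 = 5.000 mV.
V_out = (−2.56) + 380 × 0.005 V = -0.66 V.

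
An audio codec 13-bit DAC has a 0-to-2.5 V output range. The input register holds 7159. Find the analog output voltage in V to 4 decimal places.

LSB = 2.5 V / 2^13 = 305.18 µV.
V_out = 0 + 7159 × 0.000305176 V = 2.18475 V.

2.1848 V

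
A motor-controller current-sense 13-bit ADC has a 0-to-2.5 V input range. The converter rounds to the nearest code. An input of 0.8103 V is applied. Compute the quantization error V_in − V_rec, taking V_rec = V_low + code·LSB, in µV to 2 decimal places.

Step size: 2.5 V ÷ 2^13 = 305.18 µV.
(0.8103 − 0)/0.000305176 = 2655.1910; round gives code 2655.
Reconstructed: 0.8102417 V.
Error = 0.8103 − 0.8102417 = 5.83008e-05 V = 58.30 µV.

58.30 µV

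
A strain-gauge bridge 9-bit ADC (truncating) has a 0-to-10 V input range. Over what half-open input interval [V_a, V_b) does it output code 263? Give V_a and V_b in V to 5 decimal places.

LSB = 10/2^9 = 19.531 mV.
V_a = V_low + 263·LSB = 5.13672 V; V_b = V_low + 264·LSB = 5.15625 V.

[5.13672 V, 5.15625 V)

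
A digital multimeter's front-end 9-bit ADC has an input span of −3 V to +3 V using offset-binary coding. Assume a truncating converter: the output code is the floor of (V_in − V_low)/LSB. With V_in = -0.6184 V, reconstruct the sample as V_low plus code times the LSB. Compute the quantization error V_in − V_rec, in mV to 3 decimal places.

Step size: 6 V ÷ 2^9 = 11.719 mV.
Scaled input = 203.2299 LSBs, so code = 203.
Code 203 maps back to (−3) + 203×0.0117188 V = -0.62109375 V.
Difference: 0.00269375 V → 2.694 mV.

2.694 mV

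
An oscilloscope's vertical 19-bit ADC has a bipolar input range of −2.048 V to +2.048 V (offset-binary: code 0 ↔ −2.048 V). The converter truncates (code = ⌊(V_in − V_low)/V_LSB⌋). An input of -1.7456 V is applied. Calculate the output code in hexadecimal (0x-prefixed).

code 0x9733 (decimal 38707)

With 524288 levels over 4.096 V, one step is 7.81 µV.
(V_in − V_low)/LSB = (-1.7456 − (−2.048)) / 7.8125e-06 = 38707.200.
Floor → code 38707.
In hexadecimal (0x-prefixed): 0x9733.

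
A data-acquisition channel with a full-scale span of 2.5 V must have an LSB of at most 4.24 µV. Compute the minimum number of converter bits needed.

20 bits

Number of steps required ≥ 2.5 V / 4.24 µV = 589622.64.
Need 2^N ≥ 589622.64; 2^19 = 524288, 2^20 = 1048576.
Minimum N = 20.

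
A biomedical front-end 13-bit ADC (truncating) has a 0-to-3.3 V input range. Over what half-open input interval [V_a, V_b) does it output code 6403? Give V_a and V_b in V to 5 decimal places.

LSB = 3.3/2^13 = 402.83 µV.
V_a = V_low + 6403·LSB = 2.57933 V; V_b = V_low + 6404·LSB = 2.57974 V.

[2.57933 V, 2.57974 V)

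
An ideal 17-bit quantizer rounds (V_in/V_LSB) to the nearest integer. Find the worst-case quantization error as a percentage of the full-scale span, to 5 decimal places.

0.00038 %

Rounding → worst-case error = ½ LSB = V_FS/2^18, so 100/262144 = 0.00038147 % of full scale.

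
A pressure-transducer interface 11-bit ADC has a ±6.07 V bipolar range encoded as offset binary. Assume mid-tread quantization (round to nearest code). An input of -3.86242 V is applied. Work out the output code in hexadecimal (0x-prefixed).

code 0x174 (decimal 372)

LSB = 12.14 V / 2048 = 5.928 mV.
(V_in − V_low)/LSB = (-3.86242 − (−6.07)) / 0.00592773 = 372.415.
So the output code is 372.
In hexadecimal (0x-prefixed): 0x174.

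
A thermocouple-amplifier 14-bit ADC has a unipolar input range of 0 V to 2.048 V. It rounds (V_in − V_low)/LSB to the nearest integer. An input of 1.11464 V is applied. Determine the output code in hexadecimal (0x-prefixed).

LSB = 2.048 V / 16384 = 125.00 µV.
(1.11464 − 0) / 0.000125 = 8917.120 LSBs.
Round → code 8917.
In hexadecimal (0x-prefixed): 0x22D5.

code 0x22D5 (decimal 8917)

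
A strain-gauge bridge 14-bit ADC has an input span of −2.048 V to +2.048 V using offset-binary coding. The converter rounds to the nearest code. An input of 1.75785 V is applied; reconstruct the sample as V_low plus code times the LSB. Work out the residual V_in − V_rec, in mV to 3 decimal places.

0.100 mV

Step size: 4.096 V ÷ 2^14 = 250.00 µV.
Scaled input = 15223.4000 LSBs, so code = 15223.
Code 15223 maps back to (−2.048) + 15223×0.00025 V = 1.75775 V.
Difference: 0.0001 V → 0.100 mV.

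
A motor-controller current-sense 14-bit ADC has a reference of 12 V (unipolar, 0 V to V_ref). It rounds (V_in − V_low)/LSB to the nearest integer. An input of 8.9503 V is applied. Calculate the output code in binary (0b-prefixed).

code 0b10111110111100 (decimal 12220)

With 16384 levels over 12 V, one step is 0.732 mV.
(8.9503 − 0) / 0.000732422 = 12220.143 LSBs.
So the output code is 12220.
In binary (0b-prefixed): 0b10111110111100.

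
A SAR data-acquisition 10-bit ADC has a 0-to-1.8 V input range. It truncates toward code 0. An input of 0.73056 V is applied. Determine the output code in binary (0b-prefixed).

LSB = 1.8 V / 1024 = 1.758 mV.
(V_in − V_low)/LSB = (0.73056 − 0) / 0.00175781 = 415.607.
⌊·⌋(415.607) = 415.
In binary (0b-prefixed): 0b110011111.

code 0b110011111 (decimal 415)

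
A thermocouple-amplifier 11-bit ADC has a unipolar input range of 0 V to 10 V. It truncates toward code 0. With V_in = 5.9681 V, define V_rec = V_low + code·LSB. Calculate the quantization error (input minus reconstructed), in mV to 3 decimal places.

LSB = 10/2^11 = 4.883 mV.
(V_in − V_low)/LSB = (5.9681 − 0)/0.00488281 = 1222.2669 → code 1222 (floor).
V_rec = 0 + 1222·0.00488281 = 5.9667969 V.
V_in − V_rec = 0.00130313 V = 1.303 mV.

1.303 mV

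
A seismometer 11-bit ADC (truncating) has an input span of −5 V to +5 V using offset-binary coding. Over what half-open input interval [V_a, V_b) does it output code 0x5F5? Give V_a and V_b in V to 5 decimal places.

[2.44629 V, 2.45117 V)

LSB = 10/2^11 = 4.883 mV.
Code 0x5F5 = 1525 decimal.
V_a = V_low + 1525·LSB = 2.44629 V; V_b = V_low + 1526·LSB = 2.45117 V.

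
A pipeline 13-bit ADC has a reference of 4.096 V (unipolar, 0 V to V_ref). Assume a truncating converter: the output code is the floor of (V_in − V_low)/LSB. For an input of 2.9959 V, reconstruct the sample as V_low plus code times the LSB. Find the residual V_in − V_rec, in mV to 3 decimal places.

0.400 mV

One LSB is 4.096 V / 8192 = 0.500 mV.
(2.9959 − 0)/0.0005 = 5991.8000; ⌊·⌋ gives code 5991.
V_rec = 0 + 5991·0.0005 = 2.9955 V.
Difference: 0.0004 V → 0.400 mV.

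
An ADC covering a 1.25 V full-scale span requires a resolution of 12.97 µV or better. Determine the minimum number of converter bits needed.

Number of steps required ≥ 1.25 V / 12.97 µV = 96376.25.
Need 2^N ≥ 96376.25; 2^16 = 65536, 2^17 = 131072.
Minimum N = 17.

17 bits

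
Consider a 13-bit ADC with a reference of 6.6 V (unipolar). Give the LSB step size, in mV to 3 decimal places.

0.806 mV

Full-scale span = 6.6 V.
LSB = 6.6 / 2^13 = 6.6 / 8192 = 0.000805664 V = 0.806 mV.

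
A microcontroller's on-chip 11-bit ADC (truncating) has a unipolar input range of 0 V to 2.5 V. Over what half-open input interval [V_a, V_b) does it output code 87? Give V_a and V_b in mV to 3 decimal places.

LSB = 2.5/2^11 = 1.221 mV.
V_a = V_low + 87·LSB = 0.106201 V; V_b = V_low + 88·LSB = 0.107422 V.

[106.201 mV, 107.422 mV)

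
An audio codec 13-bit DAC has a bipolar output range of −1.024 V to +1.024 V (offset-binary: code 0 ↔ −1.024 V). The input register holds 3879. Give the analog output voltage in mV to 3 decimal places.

-54.250 mV

LSB = 2.048 V / 2^13 = 250.00 µV.
V_out = (−1.024) + 3879 × 0.00025 V = -0.05425 V.
= -54.250 mV.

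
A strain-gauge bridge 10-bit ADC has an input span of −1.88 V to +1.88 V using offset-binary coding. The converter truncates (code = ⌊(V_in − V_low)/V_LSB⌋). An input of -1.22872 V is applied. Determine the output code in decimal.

LSB = 3.76 V / 1024 = 3.672 mV.
(V_in − V_low)/LSB = (-1.22872 − (−1.88)) / 0.00367187 = 177.370.
So the output code is 177.

code 177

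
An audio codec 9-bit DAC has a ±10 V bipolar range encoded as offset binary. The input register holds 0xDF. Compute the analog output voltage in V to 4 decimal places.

-1.2891 V

LSB = 20 V / 2^9 = 39.062 mV.
Code 0xDF = 223 decimal.
V_out = (−10) + 223 × 0.0390625 V = -1.28906 V.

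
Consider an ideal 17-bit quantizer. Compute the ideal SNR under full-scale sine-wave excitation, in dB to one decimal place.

SNR ≈ 6.02·N + 1.76 dB = 6.02·17 + 1.76 = 104.10 dB.

104.1 dB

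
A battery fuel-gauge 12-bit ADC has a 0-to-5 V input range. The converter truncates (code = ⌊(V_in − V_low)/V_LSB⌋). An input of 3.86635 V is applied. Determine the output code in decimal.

Full-scale span = 5 V; LSB = 5/2^12 = 1.221 mV.
(3.86635 − 0) / 0.0012207 = 3167.314 LSBs.
⌊·⌋(3167.314) = 3167.

code 3167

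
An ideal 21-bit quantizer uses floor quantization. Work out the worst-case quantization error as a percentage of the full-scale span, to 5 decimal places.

Truncating → worst-case error = 1 LSB = V_FS/2^21, so 100/2097152 = 4.76837e-05 % of full scale.

0.00005 %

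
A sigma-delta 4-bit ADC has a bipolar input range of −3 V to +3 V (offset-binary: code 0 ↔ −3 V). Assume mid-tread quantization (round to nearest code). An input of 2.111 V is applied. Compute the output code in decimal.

Full-scale span = 6 V; LSB = 6/2^4 = 375.000 mV.
Input sits at 13.629 steps above V_low.
So the output code is 14.

code 14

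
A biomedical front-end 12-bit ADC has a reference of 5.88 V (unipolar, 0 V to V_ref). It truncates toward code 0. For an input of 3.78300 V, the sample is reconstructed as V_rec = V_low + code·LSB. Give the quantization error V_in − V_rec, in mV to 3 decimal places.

One LSB is 5.88 V / 4096 = 1.436 mV.
(V_in − V_low)/LSB = (3.78300 − 0)/0.00143555 = 2635.2327 → code 2635 (floor).
Reconstructed: 3.782666 V.
Error = 3.78300 − 3.782666 = 0.000333984 V = 0.334 mV.

0.334 mV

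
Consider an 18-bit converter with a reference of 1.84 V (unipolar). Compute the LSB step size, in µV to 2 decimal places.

Full-scale span = 1.84 V.
LSB = 1.84 / 2^18 = 1.84 / 262144 = 7.01904e-06 V = 7.02 µV.

7.02 µV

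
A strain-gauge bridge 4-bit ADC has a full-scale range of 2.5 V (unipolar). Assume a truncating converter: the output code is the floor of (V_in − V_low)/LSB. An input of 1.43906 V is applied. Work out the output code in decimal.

Full-scale span = 2.5 V; LSB = 2.5/2^4 = 156.250 mV.
Input sits at 9.210 steps above V_low.
So the output code is 9.

code 9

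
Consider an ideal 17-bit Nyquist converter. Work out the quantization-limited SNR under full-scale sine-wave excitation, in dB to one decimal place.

104.1 dB

SNR ≈ 6.02·N + 1.76 dB = 6.02·17 + 1.76 = 104.10 dB.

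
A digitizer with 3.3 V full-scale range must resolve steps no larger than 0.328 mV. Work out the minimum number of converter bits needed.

Number of steps required ≥ 3.3 V / 0.328 mV = 10060.98.
Need 2^N ≥ 10060.98; 2^13 = 8192, 2^14 = 16384.
Minimum N = 14.

14 bits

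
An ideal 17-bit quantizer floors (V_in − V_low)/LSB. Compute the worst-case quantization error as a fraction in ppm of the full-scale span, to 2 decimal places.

7.63 ppm

Truncating → worst-case error = 1 LSB = V_FS/2^17, so 1e+06/131072 = 7.62939 ppm of full scale.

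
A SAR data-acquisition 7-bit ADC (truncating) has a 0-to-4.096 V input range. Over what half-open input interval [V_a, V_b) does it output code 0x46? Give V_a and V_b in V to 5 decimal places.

LSB = 4.096/2^7 = 32.000 mV.
Code 0x46 = 70 decimal.
V_a = V_low + 70·LSB = 2.24 V; V_b = V_low + 71·LSB = 2.272 V.

[2.24000 V, 2.27200 V)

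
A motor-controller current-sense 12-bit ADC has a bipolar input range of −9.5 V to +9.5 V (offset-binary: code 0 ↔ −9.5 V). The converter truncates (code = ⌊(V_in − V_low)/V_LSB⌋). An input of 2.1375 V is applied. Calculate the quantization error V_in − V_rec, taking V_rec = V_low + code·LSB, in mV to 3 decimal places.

3.711 mV

Step size: 19 V ÷ 2^12 = 4.639 mV.
(V_in − V_low)/LSB = (2.1375 − (−9.5))/0.00463867 = 2508.8000 → code 2508 (floor).
Code 2508 maps back to (−9.5) + 2508×0.00463867 V = 2.1337891 V.
Difference: 0.00371094 V → 3.711 mV.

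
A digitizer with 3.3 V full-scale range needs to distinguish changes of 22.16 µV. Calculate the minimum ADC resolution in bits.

18 bits

Number of steps required ≥ 3.3 V / 22.16 µV = 148916.97.
Need 2^N ≥ 148916.97; 2^17 = 131072, 2^18 = 262144.
Minimum N = 18.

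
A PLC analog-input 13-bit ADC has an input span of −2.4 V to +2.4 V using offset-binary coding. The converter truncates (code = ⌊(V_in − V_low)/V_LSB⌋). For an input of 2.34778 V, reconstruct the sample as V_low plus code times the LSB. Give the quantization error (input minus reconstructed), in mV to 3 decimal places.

0.514 mV

One LSB is 4.8 V / 8192 = 0.586 mV.
Scaled input = 8102.8779 LSBs, so code = 8102.
Reconstructed: 2.3472656 V.
V_in − V_rec = 0.000514375 V = 0.514 mV.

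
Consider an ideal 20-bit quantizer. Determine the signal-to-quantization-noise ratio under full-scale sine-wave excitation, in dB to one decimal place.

SNR ≈ 6.02·N + 1.76 dB = 6.02·20 + 1.76 = 122.16 dB.

122.2 dB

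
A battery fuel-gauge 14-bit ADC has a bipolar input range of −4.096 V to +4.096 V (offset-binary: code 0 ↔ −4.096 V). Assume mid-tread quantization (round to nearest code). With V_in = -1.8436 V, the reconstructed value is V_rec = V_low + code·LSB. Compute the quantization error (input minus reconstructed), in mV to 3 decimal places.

-0.100 mV

One LSB is 8.192 V / 16384 = 0.500 mV.
(-1.8436 − (−4.096))/0.0005 = 4504.8000; round gives code 4505.
V_rec = (−4.096) + 4505·0.0005 = -1.8435 V.
Difference: -0.0001 V → -0.100 mV.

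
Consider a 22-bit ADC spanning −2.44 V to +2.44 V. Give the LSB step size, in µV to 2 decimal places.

1.16 µV

Full-scale span = 4.88 V.
LSB = 4.88 / 2^22 = 4.88 / 4194304 = 1.16348e-06 V = 1.16 µV.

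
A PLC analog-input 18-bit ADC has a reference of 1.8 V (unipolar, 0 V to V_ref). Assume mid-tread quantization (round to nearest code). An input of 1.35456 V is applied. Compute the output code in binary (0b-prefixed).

Full-scale span = 1.8 V; LSB = 1.8/2^18 = 6.87 µV.
(1.35456 − 0) / 6.86646e-06 = 197272.098 LSBs.
So the output code is 197272.
In binary (0b-prefixed): 0b110000001010011000.

code 0b110000001010011000 (decimal 197272)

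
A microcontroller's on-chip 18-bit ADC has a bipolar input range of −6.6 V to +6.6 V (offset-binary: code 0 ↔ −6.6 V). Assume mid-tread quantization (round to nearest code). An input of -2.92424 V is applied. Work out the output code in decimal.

LSB = 13.2 V / 262144 = 50.35 µV.
(V_in − V_low)/LSB = (-2.92424 − (−6.6)) / 5.0354e-05 = 72998.366.
So the output code is 72998.

code 72998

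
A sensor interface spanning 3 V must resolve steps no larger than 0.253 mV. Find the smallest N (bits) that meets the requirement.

14 bits

Number of steps required ≥ 3 V / 0.253 mV = 11857.71.
Need 2^N ≥ 11857.71; 2^13 = 8192, 2^14 = 16384.
Minimum N = 14.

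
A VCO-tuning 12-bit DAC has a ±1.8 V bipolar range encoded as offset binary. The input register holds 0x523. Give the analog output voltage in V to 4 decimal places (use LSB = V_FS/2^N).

-0.6442 V

LSB = 3.6 V / 2^12 = 0.879 mV.
Code 0x523 = 1315 decimal.
V_out = (−1.8) + 1315 × 0.000878906 V = -0.644238 V.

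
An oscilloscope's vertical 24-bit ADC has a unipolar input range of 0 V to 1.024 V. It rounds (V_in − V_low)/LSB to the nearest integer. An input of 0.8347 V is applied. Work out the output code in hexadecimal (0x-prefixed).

Full-scale span = 1.024 V; LSB = 1.024/2^24 = 0.06 µV.
(0.8347 − 0) / 6.10352e-08 = 13675724.800 LSBs.
Round → code 13675725.
In hexadecimal (0x-prefixed): 0xD0ACCD.

code 0xD0ACCD (decimal 13675725)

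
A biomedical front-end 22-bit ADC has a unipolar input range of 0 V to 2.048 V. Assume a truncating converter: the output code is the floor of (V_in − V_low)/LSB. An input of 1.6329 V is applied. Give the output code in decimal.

code 3344179

Full-scale span = 2.048 V; LSB = 2.048/2^22 = 0.49 µV.
(V_in − V_low)/LSB = (1.6329 − 0) / 4.88281e-07 = 3344179.200.
⌊·⌋(3344179.200) = 3344179.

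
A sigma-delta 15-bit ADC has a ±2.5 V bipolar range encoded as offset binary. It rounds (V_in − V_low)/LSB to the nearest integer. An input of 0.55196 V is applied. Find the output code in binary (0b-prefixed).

LSB = 5 V / 32768 = 152.59 µV.
(0.55196 − (−2.5)) / 0.000152588 = 20001.325 LSBs.
Round → code 20001.
In binary (0b-prefixed): 0b100111000100001.

code 0b100111000100001 (decimal 20001)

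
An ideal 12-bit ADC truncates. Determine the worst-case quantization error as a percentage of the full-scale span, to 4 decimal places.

0.0244 %

Truncating → worst-case error = 1 LSB = V_FS/2^12, so 100/4096 = 0.0244141 % of full scale.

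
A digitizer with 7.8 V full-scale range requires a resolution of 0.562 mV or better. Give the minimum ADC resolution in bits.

14 bits

Number of steps required ≥ 7.8 V / 0.562 mV = 13879.00.
Need 2^N ≥ 13879.00; 2^13 = 8192, 2^14 = 16384.
Minimum N = 14.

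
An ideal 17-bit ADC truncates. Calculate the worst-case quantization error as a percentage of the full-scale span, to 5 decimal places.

0.00076 %

Truncating → worst-case error = 1 LSB = V_FS/2^17, so 100/131072 = 0.000762939 % of full scale.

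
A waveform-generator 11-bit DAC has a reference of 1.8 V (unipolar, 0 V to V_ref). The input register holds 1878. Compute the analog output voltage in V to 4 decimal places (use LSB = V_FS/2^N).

1.6506 V

LSB = 1.8 V / 2^11 = 0.879 mV.
V_out = 0 + 1878 × 0.000878906 V = 1.65059 V.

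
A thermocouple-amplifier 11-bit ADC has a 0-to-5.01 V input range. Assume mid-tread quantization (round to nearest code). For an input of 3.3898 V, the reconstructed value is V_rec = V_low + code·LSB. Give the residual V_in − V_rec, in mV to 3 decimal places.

Step size: 5.01 V ÷ 2^11 = 2.446 mV.
(3.3898 − 0)/0.00244629 = 1385.6907; round gives code 1386.
Reconstructed: 3.3905566 V.
Error = 3.3898 − 3.3905566 = -0.000756641 V = -0.757 mV.

-0.757 mV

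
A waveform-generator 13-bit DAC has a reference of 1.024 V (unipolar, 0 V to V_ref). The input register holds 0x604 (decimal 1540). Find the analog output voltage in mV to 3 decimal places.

LSB = 1.024 V / 2^13 = 125.00 µV.
Code 0x604 = 1540 decimal.
V_out = 0 + 1540 × 0.000125 V = 0.1925 V.
= 192.500 mV.

192.500 mV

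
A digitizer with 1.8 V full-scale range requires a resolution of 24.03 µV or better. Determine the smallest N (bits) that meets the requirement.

Number of steps required ≥ 1.8 V / 24.03 µV = 74906.37.
Need 2^N ≥ 74906.37; 2^16 = 65536, 2^17 = 131072.
Minimum N = 17.

17 bits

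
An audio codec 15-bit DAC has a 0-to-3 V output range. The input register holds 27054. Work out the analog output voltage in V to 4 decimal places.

2.4769 V

LSB = 3 V / 2^15 = 91.55 µV.
V_out = 0 + 27054 × 9.15527e-05 V = 2.47687 V.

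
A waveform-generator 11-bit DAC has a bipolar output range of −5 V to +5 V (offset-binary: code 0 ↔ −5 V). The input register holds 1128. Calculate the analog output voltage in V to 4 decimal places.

0.5078 V

LSB = 10 V / 2^11 = 4.883 mV.
V_out = (−5) + 1128 × 0.00488281 V = 0.507812 V.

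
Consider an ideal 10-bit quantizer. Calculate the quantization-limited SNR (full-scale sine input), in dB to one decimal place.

62.0 dB

SNR ≈ 6.02·N + 1.76 dB = 6.02·10 + 1.76 = 61.96 dB.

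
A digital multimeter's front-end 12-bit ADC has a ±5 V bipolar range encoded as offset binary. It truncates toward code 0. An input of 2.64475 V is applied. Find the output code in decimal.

Full-scale span = 10 V; LSB = 10/2^12 = 2.441 mV.
(2.64475 − (−5)) / 0.00244141 = 3131.290 LSBs.
So the output code is 3131.

code 3131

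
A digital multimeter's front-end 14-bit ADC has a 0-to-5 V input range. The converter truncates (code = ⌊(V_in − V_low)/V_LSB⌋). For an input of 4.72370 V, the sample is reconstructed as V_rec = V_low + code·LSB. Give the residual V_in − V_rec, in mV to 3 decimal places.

0.189 mV

Step size: 5 V ÷ 2^14 = 305.18 µV.
(V_in − V_low)/LSB = (4.72370 − 0)/0.000305176 = 15478.6202 → code 15478 (floor).
V_rec = 0 + 15478·0.000305176 = 4.7235107 V.
Error = 4.72370 − 4.7235107 = 0.000189258 V = 0.189 mV.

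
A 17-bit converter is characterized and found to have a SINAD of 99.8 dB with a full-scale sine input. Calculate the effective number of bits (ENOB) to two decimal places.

ENOB = (SINAD − 1.76) / 6.02 = (99.8 − 1.76)/6.02 = 16.286.

16.29 bits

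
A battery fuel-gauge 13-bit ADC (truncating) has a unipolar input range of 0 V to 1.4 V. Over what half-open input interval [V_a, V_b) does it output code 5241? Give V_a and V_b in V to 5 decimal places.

[0.89568 V, 0.89585 V)

LSB = 1.4/2^13 = 170.90 µV.
V_a = V_low + 5241·LSB = 0.895679 V; V_b = V_low + 5242·LSB = 0.89585 V.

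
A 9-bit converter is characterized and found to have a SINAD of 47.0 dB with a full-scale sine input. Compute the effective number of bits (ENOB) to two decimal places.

ENOB = (SINAD − 1.76) / 6.02 = (47.0 − 1.76)/6.02 = 7.515.

7.51 bits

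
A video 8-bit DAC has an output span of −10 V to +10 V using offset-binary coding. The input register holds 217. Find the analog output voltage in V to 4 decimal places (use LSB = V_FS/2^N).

6.9531 V

LSB = 20 V / 2^8 = 78.125 mV.
V_out = (−10) + 217 × 0.078125 V = 6.95312 V.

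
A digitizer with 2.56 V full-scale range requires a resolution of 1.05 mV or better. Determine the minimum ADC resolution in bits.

12 bits

Number of steps required ≥ 2.56 V / 1.05 mV = 2438.10.
Need 2^N ≥ 2438.10; 2^11 = 2048, 2^12 = 4096.
Minimum N = 12.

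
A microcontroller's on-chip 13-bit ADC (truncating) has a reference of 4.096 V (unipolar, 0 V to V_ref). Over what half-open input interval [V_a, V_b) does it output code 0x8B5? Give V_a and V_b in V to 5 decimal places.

[1.11450 V, 1.11500 V)

LSB = 4.096/2^13 = 0.500 mV.
Code 0x8B5 = 2229 decimal.
V_a = V_low + 2229·LSB = 1.1145 V; V_b = V_low + 2230·LSB = 1.115 V.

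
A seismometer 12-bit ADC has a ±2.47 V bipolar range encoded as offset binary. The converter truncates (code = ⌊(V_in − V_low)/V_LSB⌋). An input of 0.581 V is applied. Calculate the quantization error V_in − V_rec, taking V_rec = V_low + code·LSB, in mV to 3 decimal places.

One LSB is 4.94 V / 4096 = 1.206 mV.
Scaled input = 2529.7360 LSBs, so code = 2529.
Reconstructed: 0.5801123 V.
Difference: 0.000887695 V → 0.888 mV.

0.888 mV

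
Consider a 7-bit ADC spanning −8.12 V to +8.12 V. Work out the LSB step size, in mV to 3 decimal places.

126.875 mV

Full-scale span = 16.24 V.
LSB = 16.24 / 2^7 = 16.24 / 128 = 0.126875 V = 126.875 mV.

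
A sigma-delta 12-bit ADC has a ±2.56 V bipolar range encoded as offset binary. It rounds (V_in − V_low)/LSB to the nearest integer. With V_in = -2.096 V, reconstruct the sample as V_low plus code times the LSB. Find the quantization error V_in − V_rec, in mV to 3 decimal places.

0.250 mV

LSB = 5.12/2^12 = 1.250 mV.
(V_in − V_low)/LSB = (-2.096 − (−2.56))/0.00125 = 371.2000 → code 371 (round).
Reconstructed: -2.09625 V.
Difference: 0.00025 V → 0.250 mV.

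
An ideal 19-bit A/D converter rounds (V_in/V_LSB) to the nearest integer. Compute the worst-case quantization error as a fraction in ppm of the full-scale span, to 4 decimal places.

0.9537 ppm

Rounding → worst-case error = ½ LSB = V_FS/2^20, so 1e+06/1048576 = 0.953674 ppm of full scale.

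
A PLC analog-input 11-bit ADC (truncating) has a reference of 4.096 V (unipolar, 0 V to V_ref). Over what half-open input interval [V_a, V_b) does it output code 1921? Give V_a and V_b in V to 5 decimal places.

[3.84200 V, 3.84400 V)

LSB = 4.096/2^11 = 2.000 mV.
V_a = V_low + 1921·LSB = 3.842 V; V_b = V_low + 1922·LSB = 3.844 V.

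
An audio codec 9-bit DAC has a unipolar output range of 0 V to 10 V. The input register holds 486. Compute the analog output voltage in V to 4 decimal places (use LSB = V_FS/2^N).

9.4922 V

LSB = 10 V / 2^9 = 19.531 mV.
V_out = 0 + 486 × 0.0195312 V = 9.49219 V.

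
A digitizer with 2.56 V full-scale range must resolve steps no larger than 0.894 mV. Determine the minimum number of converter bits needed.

12 bits

Number of steps required ≥ 2.56 V / 0.894 mV = 2863.53.
Need 2^N ≥ 2863.53; 2^11 = 2048, 2^12 = 4096.
Minimum N = 12.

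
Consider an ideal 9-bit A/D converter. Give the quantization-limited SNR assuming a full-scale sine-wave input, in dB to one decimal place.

SNR ≈ 6.02·N + 1.76 dB = 6.02·9 + 1.76 = 55.94 dB.

55.9 dB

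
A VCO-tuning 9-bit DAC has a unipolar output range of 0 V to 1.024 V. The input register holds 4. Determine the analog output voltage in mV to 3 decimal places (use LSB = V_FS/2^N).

LSB = 1.024 V / 2^9 = 2.000 mV.
V_out = 0 + 4 × 0.002 V = 0.008 V.
= 8.000 mV.

8.000 mV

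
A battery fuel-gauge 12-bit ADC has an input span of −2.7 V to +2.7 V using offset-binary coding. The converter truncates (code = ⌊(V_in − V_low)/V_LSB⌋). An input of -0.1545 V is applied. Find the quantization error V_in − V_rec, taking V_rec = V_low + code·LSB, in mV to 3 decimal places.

1.066 mV

Step size: 5.4 V ÷ 2^12 = 1.318 mV.
Scaled input = 1930.8089 LSBs, so code = 1930.
Reconstructed: -0.15556641 V.
V_in − V_rec = 0.00106641 V = 1.066 mV.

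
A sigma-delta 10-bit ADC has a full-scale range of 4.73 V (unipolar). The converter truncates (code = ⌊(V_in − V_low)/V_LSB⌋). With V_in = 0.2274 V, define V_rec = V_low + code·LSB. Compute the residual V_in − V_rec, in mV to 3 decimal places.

LSB = 4.73/2^10 = 4.619 mV.
Scaled input = 49.2299 LSBs, so code = 49.
Reconstructed: 0.22633789 V.
Difference: 0.00106211 V → 1.062 mV.

1.062 mV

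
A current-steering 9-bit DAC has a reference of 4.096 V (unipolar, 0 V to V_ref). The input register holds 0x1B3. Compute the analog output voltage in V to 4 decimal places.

LSB = 4.096 V / 2^9 = 8.000 mV.
Code 0x1B3 = 435 decimal.
V_out = 0 + 435 × 0.008 V = 3.48 V.

3.4800 V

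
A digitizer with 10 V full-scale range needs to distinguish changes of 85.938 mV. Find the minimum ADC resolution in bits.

Number of steps required ≥ 10 V / 85.938 mV = 116.36.
Need 2^N ≥ 116.36; 2^6 = 64, 2^7 = 128.
Minimum N = 7.

7 bits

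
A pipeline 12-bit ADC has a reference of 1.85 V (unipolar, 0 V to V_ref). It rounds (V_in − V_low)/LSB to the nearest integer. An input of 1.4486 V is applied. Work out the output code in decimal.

Full-scale span = 1.85 V; LSB = 1.85/2^12 = 451.66 µV.
Input sits at 3207.279 steps above V_low.
So the output code is 3207.

code 3207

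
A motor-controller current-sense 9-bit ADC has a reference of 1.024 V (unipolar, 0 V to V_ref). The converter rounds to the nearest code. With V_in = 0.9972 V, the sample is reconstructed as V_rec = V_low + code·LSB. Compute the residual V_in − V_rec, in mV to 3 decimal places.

Step size: 1.024 V ÷ 2^9 = 2.000 mV.
Scaled input = 498.6000 LSBs, so code = 499.
Reconstructed: 0.998 V.
Difference: -0.0008 V → -0.800 mV.

-0.800 mV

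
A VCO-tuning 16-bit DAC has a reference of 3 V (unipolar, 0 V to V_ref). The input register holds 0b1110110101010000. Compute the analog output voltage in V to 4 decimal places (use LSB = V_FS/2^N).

2.7810 V

LSB = 3 V / 2^16 = 45.78 µV.
Code 0b1110110101010000 = 60752 decimal.
V_out = 0 + 60752 × 4.57764e-05 V = 2.78101 V.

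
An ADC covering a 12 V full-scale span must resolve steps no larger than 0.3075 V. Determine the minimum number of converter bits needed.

6 bits

Number of steps required ≥ 12 V / 0.3075 V = 39.02.
Need 2^N ≥ 39.02; 2^5 = 32, 2^6 = 64.
Minimum N = 6.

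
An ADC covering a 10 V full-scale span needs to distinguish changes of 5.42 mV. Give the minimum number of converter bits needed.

Number of steps required ≥ 10 V / 5.42 mV = 1845.02.
Need 2^N ≥ 1845.02; 2^10 = 1024, 2^11 = 2048.
Minimum N = 11.

11 bits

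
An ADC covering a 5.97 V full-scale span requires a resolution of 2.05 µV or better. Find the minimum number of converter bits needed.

Number of steps required ≥ 5.97 V / 2.05 µV = 2912195.12.
Need 2^N ≥ 2912195.12; 2^21 = 2097152, 2^22 = 4194304.
Minimum N = 22.

22 bits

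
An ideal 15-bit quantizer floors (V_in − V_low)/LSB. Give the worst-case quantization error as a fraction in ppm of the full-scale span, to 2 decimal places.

Truncating → worst-case error = 1 LSB = V_FS/2^15, so 1e+06/32768 = 30.5176 ppm of full scale.

30.52 ppm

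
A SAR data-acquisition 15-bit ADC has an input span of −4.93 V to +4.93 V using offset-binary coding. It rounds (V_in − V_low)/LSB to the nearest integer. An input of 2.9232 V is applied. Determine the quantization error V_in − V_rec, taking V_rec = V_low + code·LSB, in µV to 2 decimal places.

Step size: 9.86 V ÷ 2^15 = 300.90 µV.
Scaled input = 26098.7482 LSBs, so code = 26099.
Reconstructed: 2.9232758 V.
Difference: -7.57568e-05 V → -75.76 µV.

-75.76 µV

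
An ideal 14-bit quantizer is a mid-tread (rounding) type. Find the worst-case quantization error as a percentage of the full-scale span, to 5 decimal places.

0.00305 %

Rounding → worst-case error = ½ LSB = V_FS/2^15, so 100/32768 = 0.00305176 % of full scale.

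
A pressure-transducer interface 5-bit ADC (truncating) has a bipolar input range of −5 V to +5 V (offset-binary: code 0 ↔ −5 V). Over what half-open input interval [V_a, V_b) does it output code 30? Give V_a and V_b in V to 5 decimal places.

LSB = 10/2^5 = 312.500 mV.
V_a = V_low + 30·LSB = 4.375 V; V_b = V_low + 31·LSB = 4.6875 V.

[4.37500 V, 4.68750 V)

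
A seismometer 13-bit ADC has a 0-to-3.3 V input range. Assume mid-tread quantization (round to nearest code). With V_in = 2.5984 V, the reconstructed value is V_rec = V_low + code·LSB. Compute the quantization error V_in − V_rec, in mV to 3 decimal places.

LSB = 3.3/2^13 = 402.83 µV.
(2.5984 − 0)/0.000402832 = 6450.3312; round gives code 6450.
Code 6450 maps back to 0 + 6450×0.000402832 V = 2.5982666 V.
V_in − V_rec = 0.000133398 V = 0.133 mV.

0.133 mV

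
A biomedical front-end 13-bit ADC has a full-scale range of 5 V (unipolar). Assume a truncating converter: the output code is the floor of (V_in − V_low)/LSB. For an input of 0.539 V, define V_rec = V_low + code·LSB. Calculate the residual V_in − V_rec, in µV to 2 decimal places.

59.57 µV

Step size: 5 V ÷ 2^13 = 0.610 mV.
(V_in − V_low)/LSB = (0.539 − 0)/0.000610352 = 883.0976 → code 883 (floor).
V_rec = 0 + 883·0.000610352 = 0.53894043 V.
Error = 0.539 − 0.53894043 = 5.95703e-05 V = 59.57 µV.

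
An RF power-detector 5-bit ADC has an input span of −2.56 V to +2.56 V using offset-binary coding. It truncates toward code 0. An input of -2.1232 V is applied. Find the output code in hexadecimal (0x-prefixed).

LSB = 5.12 V / 32 = 160.000 mV.
Input sits at 2.730 steps above V_low.
⌊·⌋(2.730) = 2.
In hexadecimal (0x-prefixed): 0x2.

code 0x2 (decimal 2)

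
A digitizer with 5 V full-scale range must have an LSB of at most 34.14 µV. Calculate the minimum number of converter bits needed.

18 bits

Number of steps required ≥ 5 V / 34.14 µV = 146455.77.
Need 2^N ≥ 146455.77; 2^17 = 131072, 2^18 = 262144.
Minimum N = 18.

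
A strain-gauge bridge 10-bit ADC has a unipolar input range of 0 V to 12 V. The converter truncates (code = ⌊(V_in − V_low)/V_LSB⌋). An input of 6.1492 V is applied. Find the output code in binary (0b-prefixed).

Full-scale span = 12 V; LSB = 12/2^10 = 11.719 mV.
Input sits at 524.732 steps above V_low.
Floor → code 524.
In binary (0b-prefixed): 0b1000001100.

code 0b1000001100 (decimal 524)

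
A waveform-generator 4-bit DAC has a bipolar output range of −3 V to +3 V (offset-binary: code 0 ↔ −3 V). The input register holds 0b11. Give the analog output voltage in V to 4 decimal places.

-1.8750 V

LSB = 6 V / 2^4 = 375.000 mV.
Code 0b11 = 3 decimal.
V_out = (−3) + 3 × 0.375 V = -1.875 V.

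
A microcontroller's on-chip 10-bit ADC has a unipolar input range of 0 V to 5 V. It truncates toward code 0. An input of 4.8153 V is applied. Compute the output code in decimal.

code 986

With 1024 levels over 5 V, one step is 4.883 mV.
Input sits at 986.173 steps above V_low.
So the output code is 986.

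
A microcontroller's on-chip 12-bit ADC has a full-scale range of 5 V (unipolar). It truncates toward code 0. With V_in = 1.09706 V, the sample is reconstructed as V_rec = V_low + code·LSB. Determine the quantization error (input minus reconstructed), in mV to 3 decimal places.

0.869 mV

LSB = 5/2^12 = 1.221 mV.
(1.09706 − 0)/0.0012207 = 898.7116; ⌊·⌋ gives code 898.
Reconstructed: 1.0961914 V.
V_in − V_rec = 0.000868594 V = 0.869 mV.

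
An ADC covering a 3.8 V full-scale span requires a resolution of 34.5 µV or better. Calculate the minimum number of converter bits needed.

Number of steps required ≥ 3.8 V / 34.5 µV = 110144.93.
Need 2^N ≥ 110144.93; 2^16 = 65536, 2^17 = 131072.
Minimum N = 17.

17 bits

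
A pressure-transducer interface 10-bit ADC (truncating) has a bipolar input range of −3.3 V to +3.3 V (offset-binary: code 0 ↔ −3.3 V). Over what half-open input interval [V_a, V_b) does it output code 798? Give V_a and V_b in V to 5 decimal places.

LSB = 6.6/2^10 = 6.445 mV.
V_a = V_low + 798·LSB = 1.84336 V; V_b = V_low + 799·LSB = 1.8498 V.

[1.84336 V, 1.84980 V)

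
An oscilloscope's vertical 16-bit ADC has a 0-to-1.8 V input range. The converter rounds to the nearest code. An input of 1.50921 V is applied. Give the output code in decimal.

code 54949

Full-scale span = 1.8 V; LSB = 1.8/2^16 = 27.47 µV.
(V_in − V_low)/LSB = (1.50921 − 0) / 2.74658e-05 = 54948.659.
So the output code is 54949.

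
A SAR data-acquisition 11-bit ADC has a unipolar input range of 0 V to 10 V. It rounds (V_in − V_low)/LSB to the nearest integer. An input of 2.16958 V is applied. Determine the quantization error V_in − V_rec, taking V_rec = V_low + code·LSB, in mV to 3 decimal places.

1.611 mV

LSB = 10/2^11 = 4.883 mV.
Scaled input = 444.3300 LSBs, so code = 444.
Code 444 maps back to 0 + 444×0.00488281 V = 2.1679688 V.
V_in − V_rec = 0.00161125 V = 1.611 mV.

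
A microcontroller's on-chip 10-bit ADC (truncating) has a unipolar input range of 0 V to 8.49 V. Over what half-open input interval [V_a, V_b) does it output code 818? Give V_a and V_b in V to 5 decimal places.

LSB = 8.49/2^10 = 8.291 mV.
V_a = V_low + 818·LSB = 6.78205 V; V_b = V_low + 819·LSB = 6.79034 V.

[6.78205 V, 6.79034 V)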